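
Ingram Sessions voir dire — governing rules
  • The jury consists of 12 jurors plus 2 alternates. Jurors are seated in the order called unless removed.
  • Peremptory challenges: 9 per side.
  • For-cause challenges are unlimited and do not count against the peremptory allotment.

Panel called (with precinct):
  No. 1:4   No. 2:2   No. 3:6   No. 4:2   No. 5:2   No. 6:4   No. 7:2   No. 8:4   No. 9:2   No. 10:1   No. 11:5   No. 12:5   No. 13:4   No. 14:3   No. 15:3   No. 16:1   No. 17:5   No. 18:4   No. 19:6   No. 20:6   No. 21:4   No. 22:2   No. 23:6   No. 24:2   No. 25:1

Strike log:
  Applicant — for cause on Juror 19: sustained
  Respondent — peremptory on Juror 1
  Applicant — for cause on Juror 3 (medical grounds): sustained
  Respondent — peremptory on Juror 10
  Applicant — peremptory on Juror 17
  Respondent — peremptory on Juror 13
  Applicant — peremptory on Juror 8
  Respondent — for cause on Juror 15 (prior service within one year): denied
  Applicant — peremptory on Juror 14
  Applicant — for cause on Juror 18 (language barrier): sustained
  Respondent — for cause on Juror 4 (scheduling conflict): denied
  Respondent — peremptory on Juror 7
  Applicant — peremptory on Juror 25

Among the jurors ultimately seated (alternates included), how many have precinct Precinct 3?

Removed: #1, #3, #7, #8, #10, #13, #14, #17, #18, #19, #25.
Seated (14 incl. alternates): #2, #4, #5, #6, #9, #11, #12, #15, #16, #20, #21, #22, #23, #24.
Of those, in Precinct 3: #15 → 1.

1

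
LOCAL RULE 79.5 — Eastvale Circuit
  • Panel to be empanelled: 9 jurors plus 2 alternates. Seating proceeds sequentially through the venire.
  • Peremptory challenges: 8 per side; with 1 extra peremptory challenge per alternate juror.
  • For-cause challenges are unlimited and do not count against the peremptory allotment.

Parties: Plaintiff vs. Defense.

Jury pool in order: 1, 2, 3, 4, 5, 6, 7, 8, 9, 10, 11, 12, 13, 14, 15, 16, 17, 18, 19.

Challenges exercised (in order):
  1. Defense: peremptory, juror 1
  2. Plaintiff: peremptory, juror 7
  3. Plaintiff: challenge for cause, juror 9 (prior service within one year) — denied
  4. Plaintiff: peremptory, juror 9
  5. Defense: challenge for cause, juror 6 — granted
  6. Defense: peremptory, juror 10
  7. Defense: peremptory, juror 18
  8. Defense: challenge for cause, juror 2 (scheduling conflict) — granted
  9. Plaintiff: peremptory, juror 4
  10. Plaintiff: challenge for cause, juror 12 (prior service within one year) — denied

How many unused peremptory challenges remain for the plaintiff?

Plaintiff allotment: 8 base + 1 × 2 alternates = 10.
Plaintiff peremptories used: #7, #9, #4 — 3 (for-cause on #9, #12 don't count).
Remaining: 10 − 3 = 7.

7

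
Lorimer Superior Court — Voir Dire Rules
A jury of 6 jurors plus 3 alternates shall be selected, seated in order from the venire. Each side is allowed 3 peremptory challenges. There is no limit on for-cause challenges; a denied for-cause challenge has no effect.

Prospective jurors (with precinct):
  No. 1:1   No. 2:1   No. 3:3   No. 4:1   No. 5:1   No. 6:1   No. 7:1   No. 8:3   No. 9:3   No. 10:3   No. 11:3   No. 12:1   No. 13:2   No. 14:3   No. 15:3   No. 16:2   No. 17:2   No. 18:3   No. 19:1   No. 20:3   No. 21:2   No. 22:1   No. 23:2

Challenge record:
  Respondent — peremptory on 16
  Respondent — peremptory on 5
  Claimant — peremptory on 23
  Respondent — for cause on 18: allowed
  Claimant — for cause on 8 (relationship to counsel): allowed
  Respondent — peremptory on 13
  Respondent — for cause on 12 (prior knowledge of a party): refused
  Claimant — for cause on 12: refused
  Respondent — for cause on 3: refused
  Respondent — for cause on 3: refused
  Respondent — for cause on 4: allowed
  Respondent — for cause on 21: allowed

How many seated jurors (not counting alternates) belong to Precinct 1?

Removed: #4, #5, #8, #13, #16, #18, #21, #23.
Seated jurors 1–6: #1, #2, #3, #6, #7, #9 (alternates #10, #11, #12 not counted).
Of those, in Precinct 1: #1, #2, #6, #7 → 4.

4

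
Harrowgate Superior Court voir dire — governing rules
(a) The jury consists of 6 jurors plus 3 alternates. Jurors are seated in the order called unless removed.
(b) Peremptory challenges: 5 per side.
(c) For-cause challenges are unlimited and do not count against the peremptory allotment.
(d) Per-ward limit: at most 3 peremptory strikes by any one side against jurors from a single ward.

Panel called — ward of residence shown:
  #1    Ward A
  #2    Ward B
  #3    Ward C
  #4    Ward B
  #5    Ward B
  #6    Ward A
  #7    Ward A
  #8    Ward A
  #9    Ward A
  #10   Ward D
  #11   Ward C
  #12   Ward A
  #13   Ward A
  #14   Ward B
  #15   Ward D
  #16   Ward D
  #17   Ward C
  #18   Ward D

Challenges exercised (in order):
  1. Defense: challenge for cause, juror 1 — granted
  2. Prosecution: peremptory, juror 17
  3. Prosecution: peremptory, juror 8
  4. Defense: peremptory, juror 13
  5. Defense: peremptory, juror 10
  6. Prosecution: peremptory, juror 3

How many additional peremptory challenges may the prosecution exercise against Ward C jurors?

Prosecution peremptories so far: #17, #8, #3 — 3 of 5 used, 2 left overall.
Against Ward C: #17, #3 — 2 used; per-ward cap 3 leaves 1.
Binding limit: min(2, 1) = 1.

1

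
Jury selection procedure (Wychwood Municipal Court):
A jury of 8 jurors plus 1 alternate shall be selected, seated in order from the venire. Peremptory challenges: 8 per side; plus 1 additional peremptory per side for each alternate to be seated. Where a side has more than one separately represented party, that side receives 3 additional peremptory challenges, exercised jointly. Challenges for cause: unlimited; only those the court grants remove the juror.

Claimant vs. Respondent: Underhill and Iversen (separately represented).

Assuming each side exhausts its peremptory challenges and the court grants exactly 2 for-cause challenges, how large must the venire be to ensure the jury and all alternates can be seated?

32

Seats to fill: 8 + 1 alternates = 9.
Peremptories — Claimant: 8 + 1×1 = 9; Respondent: 8 + 1×1 + 3 = 12; total 21.
For-cause removals: 2.
Minimum venire: 9 + 21 + 2 = 32.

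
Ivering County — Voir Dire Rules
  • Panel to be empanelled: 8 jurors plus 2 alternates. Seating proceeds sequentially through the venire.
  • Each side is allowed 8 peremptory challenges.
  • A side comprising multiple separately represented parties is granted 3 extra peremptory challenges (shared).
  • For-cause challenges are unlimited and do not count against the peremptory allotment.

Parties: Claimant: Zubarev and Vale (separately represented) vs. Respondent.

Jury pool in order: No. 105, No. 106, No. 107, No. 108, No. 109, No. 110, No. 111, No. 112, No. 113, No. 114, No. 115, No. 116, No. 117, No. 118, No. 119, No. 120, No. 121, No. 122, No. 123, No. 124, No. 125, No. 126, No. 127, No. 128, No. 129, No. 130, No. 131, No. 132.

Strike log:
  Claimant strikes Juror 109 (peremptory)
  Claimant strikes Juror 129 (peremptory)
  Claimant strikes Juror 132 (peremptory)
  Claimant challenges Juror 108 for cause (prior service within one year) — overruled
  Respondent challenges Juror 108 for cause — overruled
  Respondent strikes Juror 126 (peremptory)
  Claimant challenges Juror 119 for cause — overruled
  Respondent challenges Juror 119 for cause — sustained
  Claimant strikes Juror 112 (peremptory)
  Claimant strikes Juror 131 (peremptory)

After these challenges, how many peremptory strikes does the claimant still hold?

Claimant allotment: 8 base + 3 multi-party = 11.
Claimant peremptories used: #109, #129, #132, #112, #131 — 5 (for-cause on #108, #119 don't count).
Remaining: 11 − 5 = 6.

6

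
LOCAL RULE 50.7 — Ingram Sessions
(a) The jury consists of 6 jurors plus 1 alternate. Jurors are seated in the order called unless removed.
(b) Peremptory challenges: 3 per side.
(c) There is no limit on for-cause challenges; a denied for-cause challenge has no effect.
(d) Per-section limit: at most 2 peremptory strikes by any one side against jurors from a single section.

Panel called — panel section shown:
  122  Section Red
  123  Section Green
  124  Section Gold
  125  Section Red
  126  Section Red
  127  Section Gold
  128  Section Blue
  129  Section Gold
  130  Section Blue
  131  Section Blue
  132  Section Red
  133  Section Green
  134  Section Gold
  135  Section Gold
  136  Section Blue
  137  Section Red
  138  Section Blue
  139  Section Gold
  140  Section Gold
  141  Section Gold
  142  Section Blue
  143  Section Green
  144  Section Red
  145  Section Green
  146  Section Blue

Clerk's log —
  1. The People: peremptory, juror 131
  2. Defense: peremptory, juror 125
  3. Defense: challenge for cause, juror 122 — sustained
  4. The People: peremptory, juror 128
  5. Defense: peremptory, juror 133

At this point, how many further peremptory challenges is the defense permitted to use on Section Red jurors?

Defense peremptories so far: #125, #133 — 2 of 3 used, 1 left overall.
Against Section Red: #125 — 1 used; per-section cap 2 leaves 1.
Binding limit: min(1, 1) = 1.

1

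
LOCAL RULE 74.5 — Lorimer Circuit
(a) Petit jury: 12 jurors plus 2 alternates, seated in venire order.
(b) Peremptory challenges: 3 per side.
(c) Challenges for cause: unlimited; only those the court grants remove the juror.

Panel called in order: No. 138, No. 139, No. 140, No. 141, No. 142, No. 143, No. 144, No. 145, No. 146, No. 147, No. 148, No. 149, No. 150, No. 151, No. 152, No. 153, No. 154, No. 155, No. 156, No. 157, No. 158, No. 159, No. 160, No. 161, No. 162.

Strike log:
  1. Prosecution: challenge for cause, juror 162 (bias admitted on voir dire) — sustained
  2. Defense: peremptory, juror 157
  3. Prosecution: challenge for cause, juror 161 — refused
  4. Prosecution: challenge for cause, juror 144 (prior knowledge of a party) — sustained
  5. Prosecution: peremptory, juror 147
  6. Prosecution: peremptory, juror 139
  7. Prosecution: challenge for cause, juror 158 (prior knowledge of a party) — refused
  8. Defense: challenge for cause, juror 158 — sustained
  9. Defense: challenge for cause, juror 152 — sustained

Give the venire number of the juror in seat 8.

Removed: #139, #144, #147, #152, #157, #158, #162. (#161 stays — for-cause denied.)
Filling seats in venire order through position 8: #138, #140, #141, #142, #143, #145, #146, #148.
So seat 8 is #148.

148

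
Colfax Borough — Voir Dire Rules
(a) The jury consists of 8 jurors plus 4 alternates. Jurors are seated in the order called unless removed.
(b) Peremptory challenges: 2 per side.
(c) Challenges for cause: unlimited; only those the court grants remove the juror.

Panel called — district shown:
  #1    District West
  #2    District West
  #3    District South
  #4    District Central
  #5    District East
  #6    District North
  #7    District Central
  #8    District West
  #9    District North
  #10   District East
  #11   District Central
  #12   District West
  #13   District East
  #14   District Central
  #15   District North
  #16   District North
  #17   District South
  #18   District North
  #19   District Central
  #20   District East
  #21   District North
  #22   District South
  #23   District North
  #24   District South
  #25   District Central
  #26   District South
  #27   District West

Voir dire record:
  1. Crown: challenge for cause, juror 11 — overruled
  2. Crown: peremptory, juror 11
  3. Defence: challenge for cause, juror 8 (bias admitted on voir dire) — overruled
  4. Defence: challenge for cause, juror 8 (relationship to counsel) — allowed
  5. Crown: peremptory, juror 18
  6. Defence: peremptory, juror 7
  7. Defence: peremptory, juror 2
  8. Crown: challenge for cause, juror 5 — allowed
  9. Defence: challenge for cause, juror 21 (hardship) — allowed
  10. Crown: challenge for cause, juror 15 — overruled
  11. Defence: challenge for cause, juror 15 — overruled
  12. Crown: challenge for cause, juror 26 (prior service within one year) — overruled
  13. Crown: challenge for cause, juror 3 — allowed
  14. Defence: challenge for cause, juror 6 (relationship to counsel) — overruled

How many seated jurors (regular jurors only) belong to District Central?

2

Removed: #2, #3, #5, #7, #8, #11, #18, #21.
Seated jurors 1–8: #1, #4, #6, #9, #10, #12, #13, #14 (alternates #15, #16, #17, #19 not counted).
Of those, in District Central: #4, #14 → 2.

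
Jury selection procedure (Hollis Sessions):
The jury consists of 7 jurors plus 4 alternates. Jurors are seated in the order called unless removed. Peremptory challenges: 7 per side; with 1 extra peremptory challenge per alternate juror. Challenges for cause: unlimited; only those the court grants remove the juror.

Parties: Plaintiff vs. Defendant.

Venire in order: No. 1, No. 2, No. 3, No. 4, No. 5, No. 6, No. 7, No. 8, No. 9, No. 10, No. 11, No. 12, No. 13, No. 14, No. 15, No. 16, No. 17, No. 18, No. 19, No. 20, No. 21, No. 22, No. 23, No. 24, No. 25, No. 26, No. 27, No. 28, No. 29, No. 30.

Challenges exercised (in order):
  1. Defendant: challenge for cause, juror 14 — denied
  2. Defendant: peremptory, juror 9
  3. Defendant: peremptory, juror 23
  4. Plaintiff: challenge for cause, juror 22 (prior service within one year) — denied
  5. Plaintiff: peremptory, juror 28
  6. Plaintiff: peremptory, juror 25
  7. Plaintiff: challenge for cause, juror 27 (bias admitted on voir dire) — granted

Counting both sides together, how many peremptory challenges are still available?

Plaintiff allotment: 7 base + 1 × 4 alternates = 11. Defendant allotment: 7 base + 1 × 4 alternates = 11.
Plaintiff peremptories used: #28, #25 — 2 (for-cause on #22, #27 don't count).
Defendant peremptories used: #9, #23 — 2 (the for-cause on #14 doesn't count).
Remaining: (11 − 2) + (11 − 2) = 18.

18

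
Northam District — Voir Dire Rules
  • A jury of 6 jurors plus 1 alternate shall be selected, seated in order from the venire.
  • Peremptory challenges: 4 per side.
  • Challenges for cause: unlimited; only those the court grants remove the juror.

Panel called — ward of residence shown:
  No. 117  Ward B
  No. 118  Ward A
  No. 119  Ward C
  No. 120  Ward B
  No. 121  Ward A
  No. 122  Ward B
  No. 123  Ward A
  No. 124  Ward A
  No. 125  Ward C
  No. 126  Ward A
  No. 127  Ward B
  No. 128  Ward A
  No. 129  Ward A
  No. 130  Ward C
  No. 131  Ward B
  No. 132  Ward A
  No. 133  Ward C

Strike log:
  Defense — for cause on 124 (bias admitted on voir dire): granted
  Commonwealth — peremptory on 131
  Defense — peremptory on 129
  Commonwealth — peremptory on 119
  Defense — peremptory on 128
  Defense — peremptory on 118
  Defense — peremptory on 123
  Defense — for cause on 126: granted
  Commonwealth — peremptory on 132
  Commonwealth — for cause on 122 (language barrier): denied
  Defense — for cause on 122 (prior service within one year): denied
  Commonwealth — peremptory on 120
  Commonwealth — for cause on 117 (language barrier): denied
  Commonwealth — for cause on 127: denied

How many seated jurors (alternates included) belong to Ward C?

3

Removed: #118, #119, #120, #123, #124, #126, #128, #129, #131, #132.
Seated (7 incl. alternates): #117, #121, #122, #125, #127, #130, #133.
Of those, in Ward C: #125, #130, #133 → 3.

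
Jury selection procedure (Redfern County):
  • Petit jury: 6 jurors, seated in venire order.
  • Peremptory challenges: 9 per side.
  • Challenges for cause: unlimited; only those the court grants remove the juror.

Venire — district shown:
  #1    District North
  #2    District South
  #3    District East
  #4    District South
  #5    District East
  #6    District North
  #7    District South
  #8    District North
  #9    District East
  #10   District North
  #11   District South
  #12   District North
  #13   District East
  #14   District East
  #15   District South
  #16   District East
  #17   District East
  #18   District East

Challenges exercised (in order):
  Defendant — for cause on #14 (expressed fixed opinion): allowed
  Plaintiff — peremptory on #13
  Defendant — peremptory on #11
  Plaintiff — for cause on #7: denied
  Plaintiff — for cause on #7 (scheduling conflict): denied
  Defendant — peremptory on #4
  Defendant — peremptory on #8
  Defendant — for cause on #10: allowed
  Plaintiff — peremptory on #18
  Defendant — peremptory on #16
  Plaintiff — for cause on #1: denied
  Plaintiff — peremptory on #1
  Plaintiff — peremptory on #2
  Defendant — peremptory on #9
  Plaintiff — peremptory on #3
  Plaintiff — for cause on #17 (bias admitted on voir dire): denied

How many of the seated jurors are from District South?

Removed: #1, #2, #3, #4, #8, #9, #10, #11, #13, #14, #16, #18.
Seated jurors 1–6: #5, #6, #7, #12, #15, #17.
Of those, in District South: #7, #15 → 2.

2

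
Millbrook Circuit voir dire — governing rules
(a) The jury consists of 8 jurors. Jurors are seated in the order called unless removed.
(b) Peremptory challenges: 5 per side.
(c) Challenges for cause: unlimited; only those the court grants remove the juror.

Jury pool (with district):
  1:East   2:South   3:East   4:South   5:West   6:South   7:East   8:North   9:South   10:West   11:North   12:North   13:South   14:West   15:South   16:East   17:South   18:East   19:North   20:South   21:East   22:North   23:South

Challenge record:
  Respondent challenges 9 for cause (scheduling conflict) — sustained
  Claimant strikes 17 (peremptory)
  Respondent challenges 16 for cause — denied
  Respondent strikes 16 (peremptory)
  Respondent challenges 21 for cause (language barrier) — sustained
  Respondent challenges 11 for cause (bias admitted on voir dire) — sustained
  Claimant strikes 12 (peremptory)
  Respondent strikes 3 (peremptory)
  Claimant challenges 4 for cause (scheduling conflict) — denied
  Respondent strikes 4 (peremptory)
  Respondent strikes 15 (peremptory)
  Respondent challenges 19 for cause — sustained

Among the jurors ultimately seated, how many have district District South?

Removed: #3, #4, #9, #11, #12, #15, #16, #17, #19, #21.
Seated jurors 1–8: #1, #2, #5, #6, #7, #8, #10, #13.
Of those, in District South: #2, #6, #13 → 3.

3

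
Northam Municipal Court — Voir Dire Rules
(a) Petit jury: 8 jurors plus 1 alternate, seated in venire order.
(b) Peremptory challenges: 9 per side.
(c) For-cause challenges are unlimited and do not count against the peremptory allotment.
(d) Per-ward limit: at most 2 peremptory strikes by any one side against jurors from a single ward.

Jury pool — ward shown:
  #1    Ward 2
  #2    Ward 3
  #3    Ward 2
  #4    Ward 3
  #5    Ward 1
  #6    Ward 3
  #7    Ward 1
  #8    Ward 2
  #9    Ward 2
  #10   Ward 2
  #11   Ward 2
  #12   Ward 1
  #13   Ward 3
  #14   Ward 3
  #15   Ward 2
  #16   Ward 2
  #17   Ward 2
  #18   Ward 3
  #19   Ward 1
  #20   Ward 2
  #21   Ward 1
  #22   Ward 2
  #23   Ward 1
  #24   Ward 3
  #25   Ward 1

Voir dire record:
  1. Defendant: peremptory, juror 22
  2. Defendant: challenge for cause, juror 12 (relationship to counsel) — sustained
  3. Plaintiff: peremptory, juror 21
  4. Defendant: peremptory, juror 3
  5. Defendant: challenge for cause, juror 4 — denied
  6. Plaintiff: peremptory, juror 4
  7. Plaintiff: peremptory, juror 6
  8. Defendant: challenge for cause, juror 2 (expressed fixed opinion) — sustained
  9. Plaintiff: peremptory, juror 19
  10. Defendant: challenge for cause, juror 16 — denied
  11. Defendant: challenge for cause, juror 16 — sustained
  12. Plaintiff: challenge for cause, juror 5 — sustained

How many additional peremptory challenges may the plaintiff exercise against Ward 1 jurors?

Plaintiff peremptories so far: #21, #4, #6, #19 — 4 of 9 used, 5 left overall.
Against Ward 1: #21, #19 — 2 used; per-ward cap 2 leaves 0.
Binding limit: min(5, 0) = 0.

0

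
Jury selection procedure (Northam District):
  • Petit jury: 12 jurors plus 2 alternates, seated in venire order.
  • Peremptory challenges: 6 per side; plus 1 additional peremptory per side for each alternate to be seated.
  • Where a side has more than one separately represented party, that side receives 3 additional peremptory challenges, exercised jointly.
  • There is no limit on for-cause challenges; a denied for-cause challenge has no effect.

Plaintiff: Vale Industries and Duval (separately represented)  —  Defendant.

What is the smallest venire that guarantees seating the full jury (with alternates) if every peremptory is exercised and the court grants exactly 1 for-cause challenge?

Seats to fill: 12 + 2 alternates = 14.
Peremptories — Plaintiff: 6 + 1×2 + 3 = 11; Defendant: 6 + 1×2 = 8; total 19.
For-cause removals: 1.
Minimum venire: 14 + 19 + 1 = 34.

34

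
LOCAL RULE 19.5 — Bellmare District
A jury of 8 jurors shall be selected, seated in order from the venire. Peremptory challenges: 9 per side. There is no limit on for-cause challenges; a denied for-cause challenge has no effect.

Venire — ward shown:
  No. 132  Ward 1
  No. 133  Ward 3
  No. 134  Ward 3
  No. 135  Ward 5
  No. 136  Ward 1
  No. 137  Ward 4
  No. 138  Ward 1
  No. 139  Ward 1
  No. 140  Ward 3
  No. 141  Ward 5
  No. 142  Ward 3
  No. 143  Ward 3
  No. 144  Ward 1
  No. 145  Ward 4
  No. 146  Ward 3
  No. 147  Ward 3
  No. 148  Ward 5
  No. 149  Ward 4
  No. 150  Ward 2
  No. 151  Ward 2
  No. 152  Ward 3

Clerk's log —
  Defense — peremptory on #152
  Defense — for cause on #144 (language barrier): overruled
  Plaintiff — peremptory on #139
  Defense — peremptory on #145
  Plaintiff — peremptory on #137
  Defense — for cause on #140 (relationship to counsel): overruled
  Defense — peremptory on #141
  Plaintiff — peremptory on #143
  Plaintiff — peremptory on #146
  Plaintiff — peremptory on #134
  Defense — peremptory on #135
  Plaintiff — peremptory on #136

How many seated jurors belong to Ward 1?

3

Removed: #134, #135, #136, #137, #139, #141, #143, #145, #146, #152.
Seated jurors 1–8: #132, #133, #138, #140, #142, #144, #147, #148.
Of those, in Ward 1: #132, #138, #144 → 3.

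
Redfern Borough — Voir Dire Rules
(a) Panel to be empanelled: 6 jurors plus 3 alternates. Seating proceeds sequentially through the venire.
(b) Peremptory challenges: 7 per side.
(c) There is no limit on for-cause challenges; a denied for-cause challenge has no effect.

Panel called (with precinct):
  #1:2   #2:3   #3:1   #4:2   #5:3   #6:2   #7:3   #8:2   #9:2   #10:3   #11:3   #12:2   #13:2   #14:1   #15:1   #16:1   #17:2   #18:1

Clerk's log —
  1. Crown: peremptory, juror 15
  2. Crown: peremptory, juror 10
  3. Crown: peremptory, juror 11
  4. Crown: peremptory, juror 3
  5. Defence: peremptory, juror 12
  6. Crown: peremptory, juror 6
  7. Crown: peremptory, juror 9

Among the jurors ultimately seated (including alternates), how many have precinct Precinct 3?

3

Removed: #3, #6, #9, #10, #11, #12, #15.
Seated (9 incl. alternates): #1, #2, #4, #5, #7, #8, #13, #14, #16.
Of those, in Precinct 3: #2, #5, #7 → 3.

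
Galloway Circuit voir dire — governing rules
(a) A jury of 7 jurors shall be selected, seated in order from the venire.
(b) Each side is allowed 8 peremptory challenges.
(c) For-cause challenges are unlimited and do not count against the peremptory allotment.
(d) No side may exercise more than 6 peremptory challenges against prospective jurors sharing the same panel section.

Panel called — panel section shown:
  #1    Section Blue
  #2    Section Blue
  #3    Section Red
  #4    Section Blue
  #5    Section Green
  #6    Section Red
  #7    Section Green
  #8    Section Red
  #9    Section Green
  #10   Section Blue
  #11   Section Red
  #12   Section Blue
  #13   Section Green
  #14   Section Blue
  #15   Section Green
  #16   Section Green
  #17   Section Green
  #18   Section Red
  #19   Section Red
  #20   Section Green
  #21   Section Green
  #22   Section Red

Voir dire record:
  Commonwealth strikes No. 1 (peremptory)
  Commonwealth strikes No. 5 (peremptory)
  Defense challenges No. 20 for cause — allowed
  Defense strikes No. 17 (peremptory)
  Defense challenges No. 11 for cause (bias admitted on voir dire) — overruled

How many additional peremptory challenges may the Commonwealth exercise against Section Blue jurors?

Commonwealth peremptories so far: #1, #5 — 2 of 8 used, 6 left overall.
Against Section Blue: #1 — 1 used; per-section cap 6 leaves 5.
Binding limit: min(6, 5) = 5.

5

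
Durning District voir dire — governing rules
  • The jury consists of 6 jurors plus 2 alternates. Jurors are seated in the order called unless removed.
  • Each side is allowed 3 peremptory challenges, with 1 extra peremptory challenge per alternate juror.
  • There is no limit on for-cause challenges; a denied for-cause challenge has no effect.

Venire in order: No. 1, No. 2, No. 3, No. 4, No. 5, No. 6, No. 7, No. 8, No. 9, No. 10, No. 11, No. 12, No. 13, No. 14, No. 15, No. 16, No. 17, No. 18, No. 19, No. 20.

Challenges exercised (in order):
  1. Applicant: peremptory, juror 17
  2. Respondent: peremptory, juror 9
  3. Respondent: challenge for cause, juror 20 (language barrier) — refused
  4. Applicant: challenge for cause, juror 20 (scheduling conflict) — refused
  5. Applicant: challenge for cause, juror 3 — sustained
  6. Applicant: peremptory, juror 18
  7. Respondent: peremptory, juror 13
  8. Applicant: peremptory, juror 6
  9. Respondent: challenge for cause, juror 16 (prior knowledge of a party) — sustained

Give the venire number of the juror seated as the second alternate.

Removed: #3, #6, #9, #13, #16, #17, #18. (#20 stays — for-cause denied.)
Seating in order: seats 1–6 → #1, #2, #4, #5, #7, #8; alternates → #10, #11.
So alternate 2 is #11.

11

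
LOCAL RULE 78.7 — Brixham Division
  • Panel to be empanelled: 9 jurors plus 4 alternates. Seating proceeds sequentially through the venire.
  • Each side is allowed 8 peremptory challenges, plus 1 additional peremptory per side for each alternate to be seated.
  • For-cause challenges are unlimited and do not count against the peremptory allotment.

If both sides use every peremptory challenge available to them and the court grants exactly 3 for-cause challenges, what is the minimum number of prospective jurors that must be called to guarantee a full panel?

Seats to fill: 9 + 4 alternates = 13.
Peremptories: 8 + 1×4 = 12 per side × 2 sides = 24.
For-cause removals: 3.
Minimum venire: 13 + 24 + 3 = 40.

40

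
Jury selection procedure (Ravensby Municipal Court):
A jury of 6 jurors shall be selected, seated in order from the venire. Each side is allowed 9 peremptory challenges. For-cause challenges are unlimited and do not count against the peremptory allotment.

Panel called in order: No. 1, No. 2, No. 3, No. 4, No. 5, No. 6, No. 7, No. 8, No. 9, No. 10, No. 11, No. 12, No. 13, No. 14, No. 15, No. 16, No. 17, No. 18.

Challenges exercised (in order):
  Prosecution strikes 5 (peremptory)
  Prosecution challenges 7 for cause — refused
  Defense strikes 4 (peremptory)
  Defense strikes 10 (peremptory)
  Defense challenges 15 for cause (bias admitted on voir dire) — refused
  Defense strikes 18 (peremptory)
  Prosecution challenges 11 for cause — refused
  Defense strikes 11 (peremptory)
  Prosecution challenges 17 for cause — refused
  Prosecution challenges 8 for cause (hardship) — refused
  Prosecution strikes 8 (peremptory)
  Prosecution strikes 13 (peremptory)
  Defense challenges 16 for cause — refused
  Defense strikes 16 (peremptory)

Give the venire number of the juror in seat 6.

Removed: #4, #5, #8, #10, #11, #13, #16, #18. (#7, #15, #17 stay — for-cause denied.)
Filling seats in venire order through position 6: #1, #2, #3, #6, #7, #9.
So seat 6 is #9.

9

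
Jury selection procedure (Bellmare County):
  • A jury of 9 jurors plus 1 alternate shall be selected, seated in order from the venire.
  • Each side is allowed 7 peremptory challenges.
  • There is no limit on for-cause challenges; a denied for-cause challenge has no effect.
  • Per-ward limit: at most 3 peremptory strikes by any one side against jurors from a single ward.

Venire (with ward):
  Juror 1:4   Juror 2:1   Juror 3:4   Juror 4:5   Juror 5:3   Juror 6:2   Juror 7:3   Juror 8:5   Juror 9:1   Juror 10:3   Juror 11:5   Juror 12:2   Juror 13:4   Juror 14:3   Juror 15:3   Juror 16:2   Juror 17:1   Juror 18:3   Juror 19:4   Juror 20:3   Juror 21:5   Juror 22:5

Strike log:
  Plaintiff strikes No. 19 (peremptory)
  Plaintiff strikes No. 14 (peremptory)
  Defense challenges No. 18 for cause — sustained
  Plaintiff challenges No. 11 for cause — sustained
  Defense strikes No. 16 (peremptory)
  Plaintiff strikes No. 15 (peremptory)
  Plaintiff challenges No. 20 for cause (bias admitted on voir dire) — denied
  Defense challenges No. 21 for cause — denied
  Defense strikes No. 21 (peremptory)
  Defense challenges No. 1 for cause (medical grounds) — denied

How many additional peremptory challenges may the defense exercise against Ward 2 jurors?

Defense peremptories so far: #16, #21 — 2 of 7 used, 5 left overall.
Against Ward 2: #16 — 1 used; per-ward cap 3 leaves 2.
Binding limit: min(5, 2) = 2.

2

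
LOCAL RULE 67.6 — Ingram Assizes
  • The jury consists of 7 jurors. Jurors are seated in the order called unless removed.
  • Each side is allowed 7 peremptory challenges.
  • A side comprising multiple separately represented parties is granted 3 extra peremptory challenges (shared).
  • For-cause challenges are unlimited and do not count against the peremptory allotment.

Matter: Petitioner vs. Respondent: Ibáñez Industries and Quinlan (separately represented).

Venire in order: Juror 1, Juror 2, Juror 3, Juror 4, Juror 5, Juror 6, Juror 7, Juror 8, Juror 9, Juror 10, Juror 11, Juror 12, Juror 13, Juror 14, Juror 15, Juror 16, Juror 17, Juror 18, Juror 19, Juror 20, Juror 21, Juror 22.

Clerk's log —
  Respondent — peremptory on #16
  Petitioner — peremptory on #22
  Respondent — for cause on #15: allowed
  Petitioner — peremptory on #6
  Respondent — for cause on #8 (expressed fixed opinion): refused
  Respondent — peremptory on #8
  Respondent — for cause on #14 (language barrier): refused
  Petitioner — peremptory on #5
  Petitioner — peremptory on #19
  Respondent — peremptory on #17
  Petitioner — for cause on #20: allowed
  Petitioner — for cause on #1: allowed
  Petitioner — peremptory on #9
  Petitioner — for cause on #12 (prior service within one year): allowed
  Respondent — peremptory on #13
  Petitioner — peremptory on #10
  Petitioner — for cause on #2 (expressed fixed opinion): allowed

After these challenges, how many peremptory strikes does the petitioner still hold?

1

Petitioner allotment: 7.
Petitioner peremptories used: #22, #6, #5, #19, #9, #10 — 6 (for-cause on #20, #1, #12, #2 don't count).
Remaining: 7 − 6 = 1.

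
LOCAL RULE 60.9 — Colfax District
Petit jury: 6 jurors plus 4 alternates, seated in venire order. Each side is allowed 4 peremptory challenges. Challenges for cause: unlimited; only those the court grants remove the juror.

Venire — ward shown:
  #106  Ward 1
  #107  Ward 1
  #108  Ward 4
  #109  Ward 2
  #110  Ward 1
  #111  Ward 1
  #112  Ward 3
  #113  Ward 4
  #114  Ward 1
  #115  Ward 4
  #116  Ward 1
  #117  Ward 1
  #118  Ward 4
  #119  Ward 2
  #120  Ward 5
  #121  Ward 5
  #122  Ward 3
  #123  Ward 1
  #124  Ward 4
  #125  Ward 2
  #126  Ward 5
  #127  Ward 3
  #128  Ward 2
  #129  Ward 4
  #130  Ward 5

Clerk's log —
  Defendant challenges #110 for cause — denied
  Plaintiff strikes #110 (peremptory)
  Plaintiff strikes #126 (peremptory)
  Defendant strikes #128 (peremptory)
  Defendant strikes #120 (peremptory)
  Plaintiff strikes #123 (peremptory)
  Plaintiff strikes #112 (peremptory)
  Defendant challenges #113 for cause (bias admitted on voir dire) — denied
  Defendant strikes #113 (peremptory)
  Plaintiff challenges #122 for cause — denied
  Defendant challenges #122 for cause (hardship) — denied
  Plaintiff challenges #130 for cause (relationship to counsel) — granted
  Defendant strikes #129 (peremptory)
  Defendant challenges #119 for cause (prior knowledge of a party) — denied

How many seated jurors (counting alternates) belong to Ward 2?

Removed: #110, #112, #113, #120, #123, #126, #128, #129, #130.
Seated (10 incl. alternates): #106, #107, #108, #109, #111, #114, #115, #116, #117, #118.
Of those, in Ward 2: #109 → 1.

1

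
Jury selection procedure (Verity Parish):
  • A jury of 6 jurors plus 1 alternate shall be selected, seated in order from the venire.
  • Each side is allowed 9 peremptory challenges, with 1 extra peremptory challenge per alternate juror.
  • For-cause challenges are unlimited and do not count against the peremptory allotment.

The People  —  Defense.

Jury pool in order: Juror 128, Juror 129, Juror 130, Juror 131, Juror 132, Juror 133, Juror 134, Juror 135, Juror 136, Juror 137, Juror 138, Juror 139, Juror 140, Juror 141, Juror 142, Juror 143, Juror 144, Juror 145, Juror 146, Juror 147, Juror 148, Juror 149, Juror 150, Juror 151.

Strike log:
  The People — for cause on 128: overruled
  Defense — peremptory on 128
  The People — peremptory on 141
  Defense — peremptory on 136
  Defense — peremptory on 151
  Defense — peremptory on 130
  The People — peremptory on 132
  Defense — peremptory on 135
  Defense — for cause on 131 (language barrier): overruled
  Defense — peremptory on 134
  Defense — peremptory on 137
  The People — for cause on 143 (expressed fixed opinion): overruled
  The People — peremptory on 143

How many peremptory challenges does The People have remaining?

7

The People allotment: 9 base + 1 × 1 alternate = 10.
The People peremptories used: #141, #132, #143 — 3 (for-cause on #128, #143 don't count).
Remaining: 10 − 3 = 7.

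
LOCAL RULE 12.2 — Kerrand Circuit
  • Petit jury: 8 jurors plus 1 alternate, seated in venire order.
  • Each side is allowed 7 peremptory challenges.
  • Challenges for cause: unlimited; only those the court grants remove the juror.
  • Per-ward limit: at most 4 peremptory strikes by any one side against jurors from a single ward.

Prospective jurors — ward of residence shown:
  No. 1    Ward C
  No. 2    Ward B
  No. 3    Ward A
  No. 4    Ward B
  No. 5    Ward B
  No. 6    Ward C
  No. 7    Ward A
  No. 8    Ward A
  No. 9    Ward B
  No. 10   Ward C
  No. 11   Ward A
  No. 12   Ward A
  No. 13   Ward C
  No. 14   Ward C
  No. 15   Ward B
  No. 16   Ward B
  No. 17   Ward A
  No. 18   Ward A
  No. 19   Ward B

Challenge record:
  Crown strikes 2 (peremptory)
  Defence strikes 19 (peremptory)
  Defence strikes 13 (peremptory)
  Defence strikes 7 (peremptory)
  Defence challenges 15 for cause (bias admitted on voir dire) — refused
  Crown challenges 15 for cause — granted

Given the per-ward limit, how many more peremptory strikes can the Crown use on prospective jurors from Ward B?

3

Crown peremptories so far: #2 — 1 of 7 used, 6 left overall.
Against Ward B: #2 — 1 used; per-ward cap 4 leaves 3.
Binding limit: min(6, 3) = 3.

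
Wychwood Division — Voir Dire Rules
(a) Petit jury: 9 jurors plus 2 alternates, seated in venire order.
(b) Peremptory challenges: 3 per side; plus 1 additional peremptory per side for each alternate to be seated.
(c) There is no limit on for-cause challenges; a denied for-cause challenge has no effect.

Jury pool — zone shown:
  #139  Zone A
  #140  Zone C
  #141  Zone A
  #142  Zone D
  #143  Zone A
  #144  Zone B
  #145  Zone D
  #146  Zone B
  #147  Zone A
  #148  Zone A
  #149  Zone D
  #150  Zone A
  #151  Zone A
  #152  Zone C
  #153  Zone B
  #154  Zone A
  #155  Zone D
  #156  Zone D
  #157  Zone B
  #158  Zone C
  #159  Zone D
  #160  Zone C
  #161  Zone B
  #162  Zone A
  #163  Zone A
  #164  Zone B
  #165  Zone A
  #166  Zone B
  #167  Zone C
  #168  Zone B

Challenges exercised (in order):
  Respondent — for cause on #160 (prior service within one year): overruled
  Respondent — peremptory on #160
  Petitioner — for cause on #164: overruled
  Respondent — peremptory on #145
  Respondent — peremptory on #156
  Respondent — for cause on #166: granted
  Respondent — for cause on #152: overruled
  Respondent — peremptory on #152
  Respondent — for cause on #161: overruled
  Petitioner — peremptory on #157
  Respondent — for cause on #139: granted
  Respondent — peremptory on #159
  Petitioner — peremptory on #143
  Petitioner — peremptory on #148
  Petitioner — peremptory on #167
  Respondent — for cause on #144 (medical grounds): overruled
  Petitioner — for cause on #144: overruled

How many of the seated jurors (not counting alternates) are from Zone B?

Removed: #139, #143, #145, #148, #152, #156, #157, #159, #160, #166, #167.
Seated jurors 1–9: #140, #141, #142, #144, #146, #147, #149, #150, #151 (alternates #153, #154 not counted).
Of those, in Zone B: #144, #146 → 2.

2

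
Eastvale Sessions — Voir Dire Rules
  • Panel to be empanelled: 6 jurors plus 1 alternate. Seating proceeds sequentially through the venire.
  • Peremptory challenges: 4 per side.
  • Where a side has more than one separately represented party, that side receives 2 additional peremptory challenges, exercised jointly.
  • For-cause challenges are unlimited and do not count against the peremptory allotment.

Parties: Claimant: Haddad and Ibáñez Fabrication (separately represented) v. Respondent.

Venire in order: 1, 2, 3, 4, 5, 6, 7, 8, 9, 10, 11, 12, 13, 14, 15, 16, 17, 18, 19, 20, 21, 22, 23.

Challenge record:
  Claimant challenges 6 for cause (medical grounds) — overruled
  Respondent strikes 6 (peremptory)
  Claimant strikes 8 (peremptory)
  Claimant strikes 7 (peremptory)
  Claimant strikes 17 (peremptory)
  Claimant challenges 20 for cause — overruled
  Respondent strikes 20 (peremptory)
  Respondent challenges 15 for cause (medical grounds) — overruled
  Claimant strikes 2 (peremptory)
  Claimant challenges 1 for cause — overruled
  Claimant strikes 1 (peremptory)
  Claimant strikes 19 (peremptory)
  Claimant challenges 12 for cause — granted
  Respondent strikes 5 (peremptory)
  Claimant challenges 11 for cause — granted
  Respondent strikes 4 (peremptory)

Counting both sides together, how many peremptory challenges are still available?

0

Claimant allotment: 4 base + 2 multi-party = 6. Respondent allotment: 4.
Claimant peremptories used: #8, #7, #17, #2, #1, #19 — 6 (for-cause on #6, #20, #1, #12, #11 don't count).
Respondent peremptories used: #6, #20, #5, #4 — 4 (the for-cause on #15 doesn't count).
Remaining: (6 − 6) + (4 − 4) = 0.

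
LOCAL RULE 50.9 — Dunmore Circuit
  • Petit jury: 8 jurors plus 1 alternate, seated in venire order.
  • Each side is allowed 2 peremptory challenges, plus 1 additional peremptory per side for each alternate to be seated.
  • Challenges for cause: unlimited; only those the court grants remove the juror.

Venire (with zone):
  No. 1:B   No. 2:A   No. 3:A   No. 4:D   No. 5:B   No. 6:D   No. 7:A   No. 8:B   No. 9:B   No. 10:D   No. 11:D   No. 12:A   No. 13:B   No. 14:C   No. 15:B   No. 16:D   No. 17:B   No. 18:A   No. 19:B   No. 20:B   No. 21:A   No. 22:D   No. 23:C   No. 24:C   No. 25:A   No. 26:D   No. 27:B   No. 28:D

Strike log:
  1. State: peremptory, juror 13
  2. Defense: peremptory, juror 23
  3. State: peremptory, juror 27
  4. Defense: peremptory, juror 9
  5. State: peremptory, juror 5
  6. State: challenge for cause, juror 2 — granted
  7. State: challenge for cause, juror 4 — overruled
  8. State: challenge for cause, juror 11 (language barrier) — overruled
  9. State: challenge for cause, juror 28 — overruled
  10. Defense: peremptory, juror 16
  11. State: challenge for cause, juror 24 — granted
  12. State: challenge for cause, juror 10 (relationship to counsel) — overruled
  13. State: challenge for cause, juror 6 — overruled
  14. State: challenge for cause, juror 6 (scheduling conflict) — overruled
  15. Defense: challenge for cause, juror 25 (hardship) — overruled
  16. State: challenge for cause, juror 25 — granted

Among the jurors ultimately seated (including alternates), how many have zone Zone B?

Removed: #2, #5, #9, #13, #16, #23, #24, #25, #27.
Seated (9 incl. alternates): #1, #3, #4, #6, #7, #8, #10, #11, #12.
Of those, in Zone B: #1, #8 → 2.

2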